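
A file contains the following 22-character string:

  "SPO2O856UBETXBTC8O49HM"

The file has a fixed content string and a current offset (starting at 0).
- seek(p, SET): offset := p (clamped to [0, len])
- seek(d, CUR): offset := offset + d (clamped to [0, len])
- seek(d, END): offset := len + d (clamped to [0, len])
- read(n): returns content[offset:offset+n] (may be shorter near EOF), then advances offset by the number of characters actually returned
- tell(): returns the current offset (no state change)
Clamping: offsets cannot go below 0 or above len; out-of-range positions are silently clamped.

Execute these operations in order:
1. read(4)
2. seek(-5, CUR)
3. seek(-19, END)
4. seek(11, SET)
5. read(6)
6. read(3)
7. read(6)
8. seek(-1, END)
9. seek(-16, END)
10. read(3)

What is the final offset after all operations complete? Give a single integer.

After 1 (read(4)): returned 'SPO2', offset=4
After 2 (seek(-5, CUR)): offset=0
After 3 (seek(-19, END)): offset=3
After 4 (seek(11, SET)): offset=11
After 5 (read(6)): returned 'TXBTC8', offset=17
After 6 (read(3)): returned 'O49', offset=20
After 7 (read(6)): returned 'HM', offset=22
After 8 (seek(-1, END)): offset=21
After 9 (seek(-16, END)): offset=6
After 10 (read(3)): returned '56U', offset=9

Answer: 9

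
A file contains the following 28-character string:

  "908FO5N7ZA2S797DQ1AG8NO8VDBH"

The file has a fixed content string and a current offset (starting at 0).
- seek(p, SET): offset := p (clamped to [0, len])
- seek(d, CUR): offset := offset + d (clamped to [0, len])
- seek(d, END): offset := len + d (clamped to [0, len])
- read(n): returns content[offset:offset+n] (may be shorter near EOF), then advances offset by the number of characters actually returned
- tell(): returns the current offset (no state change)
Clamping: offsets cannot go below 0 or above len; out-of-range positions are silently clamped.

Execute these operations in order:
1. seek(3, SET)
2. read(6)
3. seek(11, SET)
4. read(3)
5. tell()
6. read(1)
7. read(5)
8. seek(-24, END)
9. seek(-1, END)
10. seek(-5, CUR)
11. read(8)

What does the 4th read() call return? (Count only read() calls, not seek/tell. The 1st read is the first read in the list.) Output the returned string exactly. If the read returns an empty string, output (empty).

Answer: DQ1AG

Derivation:
After 1 (seek(3, SET)): offset=3
After 2 (read(6)): returned 'FO5N7Z', offset=9
After 3 (seek(11, SET)): offset=11
After 4 (read(3)): returned 'S79', offset=14
After 5 (tell()): offset=14
After 6 (read(1)): returned '7', offset=15
After 7 (read(5)): returned 'DQ1AG', offset=20
After 8 (seek(-24, END)): offset=4
After 9 (seek(-1, END)): offset=27
After 10 (seek(-5, CUR)): offset=22
After 11 (read(8)): returned 'O8VDBH', offset=28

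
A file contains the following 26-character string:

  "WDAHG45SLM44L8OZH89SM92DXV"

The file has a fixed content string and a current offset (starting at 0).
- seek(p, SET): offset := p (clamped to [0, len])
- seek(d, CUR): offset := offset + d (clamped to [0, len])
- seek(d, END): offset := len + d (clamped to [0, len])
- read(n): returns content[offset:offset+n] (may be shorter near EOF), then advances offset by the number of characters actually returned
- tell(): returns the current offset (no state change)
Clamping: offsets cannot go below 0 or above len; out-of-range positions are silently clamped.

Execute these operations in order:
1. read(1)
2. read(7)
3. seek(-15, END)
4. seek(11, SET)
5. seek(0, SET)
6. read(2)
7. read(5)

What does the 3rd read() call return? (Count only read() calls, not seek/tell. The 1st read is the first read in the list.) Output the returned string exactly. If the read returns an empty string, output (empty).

Answer: WD

Derivation:
After 1 (read(1)): returned 'W', offset=1
After 2 (read(7)): returned 'DAHG45S', offset=8
After 3 (seek(-15, END)): offset=11
After 4 (seek(11, SET)): offset=11
After 5 (seek(0, SET)): offset=0
After 6 (read(2)): returned 'WD', offset=2
After 7 (read(5)): returned 'AHG45', offset=7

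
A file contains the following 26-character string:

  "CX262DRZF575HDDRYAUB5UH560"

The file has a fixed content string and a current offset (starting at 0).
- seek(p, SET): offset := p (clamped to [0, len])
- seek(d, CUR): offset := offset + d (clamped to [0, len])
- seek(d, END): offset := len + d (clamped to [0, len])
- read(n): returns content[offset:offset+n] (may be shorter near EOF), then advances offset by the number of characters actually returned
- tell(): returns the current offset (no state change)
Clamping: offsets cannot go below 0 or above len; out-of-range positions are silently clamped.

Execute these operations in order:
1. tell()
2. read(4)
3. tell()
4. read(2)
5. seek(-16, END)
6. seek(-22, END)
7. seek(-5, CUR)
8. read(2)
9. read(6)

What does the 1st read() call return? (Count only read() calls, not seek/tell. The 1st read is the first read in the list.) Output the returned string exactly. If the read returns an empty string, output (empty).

Answer: CX26

Derivation:
After 1 (tell()): offset=0
After 2 (read(4)): returned 'CX26', offset=4
After 3 (tell()): offset=4
After 4 (read(2)): returned '2D', offset=6
After 5 (seek(-16, END)): offset=10
After 6 (seek(-22, END)): offset=4
After 7 (seek(-5, CUR)): offset=0
After 8 (read(2)): returned 'CX', offset=2
After 9 (read(6)): returned '262DRZ', offset=8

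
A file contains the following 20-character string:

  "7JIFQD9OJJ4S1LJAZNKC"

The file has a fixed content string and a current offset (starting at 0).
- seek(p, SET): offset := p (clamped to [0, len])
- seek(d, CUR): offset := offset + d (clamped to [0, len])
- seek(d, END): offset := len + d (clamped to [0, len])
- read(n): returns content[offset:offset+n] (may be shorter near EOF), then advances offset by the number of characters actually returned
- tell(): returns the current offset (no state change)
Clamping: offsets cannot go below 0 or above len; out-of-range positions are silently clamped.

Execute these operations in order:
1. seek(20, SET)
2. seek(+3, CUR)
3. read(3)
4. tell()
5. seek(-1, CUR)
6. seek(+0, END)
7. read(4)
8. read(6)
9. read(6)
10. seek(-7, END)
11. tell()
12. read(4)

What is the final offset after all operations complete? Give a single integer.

Answer: 17

Derivation:
After 1 (seek(20, SET)): offset=20
After 2 (seek(+3, CUR)): offset=20
After 3 (read(3)): returned '', offset=20
After 4 (tell()): offset=20
After 5 (seek(-1, CUR)): offset=19
After 6 (seek(+0, END)): offset=20
After 7 (read(4)): returned '', offset=20
After 8 (read(6)): returned '', offset=20
After 9 (read(6)): returned '', offset=20
After 10 (seek(-7, END)): offset=13
After 11 (tell()): offset=13
After 12 (read(4)): returned 'LJAZ', offset=17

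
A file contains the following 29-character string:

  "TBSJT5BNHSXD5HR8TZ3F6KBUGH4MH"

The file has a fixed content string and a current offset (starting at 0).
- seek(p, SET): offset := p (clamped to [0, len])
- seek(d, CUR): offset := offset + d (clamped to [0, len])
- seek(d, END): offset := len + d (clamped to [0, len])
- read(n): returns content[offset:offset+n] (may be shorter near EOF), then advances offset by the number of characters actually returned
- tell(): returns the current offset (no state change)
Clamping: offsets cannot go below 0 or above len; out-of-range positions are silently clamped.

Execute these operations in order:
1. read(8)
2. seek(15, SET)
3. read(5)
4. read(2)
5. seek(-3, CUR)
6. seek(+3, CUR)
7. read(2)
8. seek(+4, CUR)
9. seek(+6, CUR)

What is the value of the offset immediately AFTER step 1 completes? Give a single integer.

After 1 (read(8)): returned 'TBSJT5BN', offset=8

Answer: 8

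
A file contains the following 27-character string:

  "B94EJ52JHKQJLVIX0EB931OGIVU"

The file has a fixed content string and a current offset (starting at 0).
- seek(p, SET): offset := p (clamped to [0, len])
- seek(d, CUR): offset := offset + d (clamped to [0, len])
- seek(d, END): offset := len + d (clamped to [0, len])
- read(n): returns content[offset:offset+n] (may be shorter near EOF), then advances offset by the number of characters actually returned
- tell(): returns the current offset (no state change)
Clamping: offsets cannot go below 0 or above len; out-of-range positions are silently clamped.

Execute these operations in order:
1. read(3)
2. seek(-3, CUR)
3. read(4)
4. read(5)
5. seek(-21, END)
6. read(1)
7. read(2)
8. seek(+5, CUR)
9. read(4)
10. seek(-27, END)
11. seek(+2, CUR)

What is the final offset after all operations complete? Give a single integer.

Answer: 2

Derivation:
After 1 (read(3)): returned 'B94', offset=3
After 2 (seek(-3, CUR)): offset=0
After 3 (read(4)): returned 'B94E', offset=4
After 4 (read(5)): returned 'J52JH', offset=9
After 5 (seek(-21, END)): offset=6
After 6 (read(1)): returned '2', offset=7
After 7 (read(2)): returned 'JH', offset=9
After 8 (seek(+5, CUR)): offset=14
After 9 (read(4)): returned 'IX0E', offset=18
After 10 (seek(-27, END)): offset=0
After 11 (seek(+2, CUR)): offset=2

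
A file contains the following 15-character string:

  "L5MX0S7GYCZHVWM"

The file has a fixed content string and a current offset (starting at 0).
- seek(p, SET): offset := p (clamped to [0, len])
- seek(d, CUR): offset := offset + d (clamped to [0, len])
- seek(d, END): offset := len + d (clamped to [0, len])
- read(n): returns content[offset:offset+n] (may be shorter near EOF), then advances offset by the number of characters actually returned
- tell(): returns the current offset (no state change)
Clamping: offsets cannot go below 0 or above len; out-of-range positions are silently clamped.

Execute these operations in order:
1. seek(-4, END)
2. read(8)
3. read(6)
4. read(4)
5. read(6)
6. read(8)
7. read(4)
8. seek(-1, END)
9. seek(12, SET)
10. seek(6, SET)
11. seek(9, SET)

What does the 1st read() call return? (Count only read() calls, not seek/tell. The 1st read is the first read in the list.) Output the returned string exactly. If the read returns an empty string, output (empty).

After 1 (seek(-4, END)): offset=11
After 2 (read(8)): returned 'HVWM', offset=15
After 3 (read(6)): returned '', offset=15
After 4 (read(4)): returned '', offset=15
After 5 (read(6)): returned '', offset=15
After 6 (read(8)): returned '', offset=15
After 7 (read(4)): returned '', offset=15
After 8 (seek(-1, END)): offset=14
After 9 (seek(12, SET)): offset=12
After 10 (seek(6, SET)): offset=6
After 11 (seek(9, SET)): offset=9

Answer: HVWM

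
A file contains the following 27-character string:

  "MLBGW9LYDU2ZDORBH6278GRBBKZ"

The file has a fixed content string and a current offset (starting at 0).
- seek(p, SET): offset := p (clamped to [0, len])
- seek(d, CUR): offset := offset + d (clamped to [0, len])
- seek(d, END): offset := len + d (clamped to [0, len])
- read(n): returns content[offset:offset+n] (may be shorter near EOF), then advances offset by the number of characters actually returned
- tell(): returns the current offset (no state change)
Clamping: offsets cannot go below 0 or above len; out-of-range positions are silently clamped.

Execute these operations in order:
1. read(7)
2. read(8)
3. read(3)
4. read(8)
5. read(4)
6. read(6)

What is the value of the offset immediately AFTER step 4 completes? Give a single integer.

After 1 (read(7)): returned 'MLBGW9L', offset=7
After 2 (read(8)): returned 'YDU2ZDOR', offset=15
After 3 (read(3)): returned 'BH6', offset=18
After 4 (read(8)): returned '278GRBBK', offset=26

Answer: 26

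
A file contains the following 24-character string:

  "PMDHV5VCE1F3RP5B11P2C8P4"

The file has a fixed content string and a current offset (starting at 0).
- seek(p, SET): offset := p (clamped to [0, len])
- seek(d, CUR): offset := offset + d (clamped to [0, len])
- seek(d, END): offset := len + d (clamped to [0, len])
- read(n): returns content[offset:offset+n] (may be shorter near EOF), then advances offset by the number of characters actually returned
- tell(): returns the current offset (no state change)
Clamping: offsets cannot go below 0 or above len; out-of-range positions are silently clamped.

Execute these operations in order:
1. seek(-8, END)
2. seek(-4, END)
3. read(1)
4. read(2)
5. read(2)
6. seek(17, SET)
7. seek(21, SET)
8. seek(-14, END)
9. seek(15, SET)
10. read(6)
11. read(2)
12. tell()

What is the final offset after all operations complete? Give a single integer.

After 1 (seek(-8, END)): offset=16
After 2 (seek(-4, END)): offset=20
After 3 (read(1)): returned 'C', offset=21
After 4 (read(2)): returned '8P', offset=23
After 5 (read(2)): returned '4', offset=24
After 6 (seek(17, SET)): offset=17
After 7 (seek(21, SET)): offset=21
After 8 (seek(-14, END)): offset=10
After 9 (seek(15, SET)): offset=15
After 10 (read(6)): returned 'B11P2C', offset=21
After 11 (read(2)): returned '8P', offset=23
After 12 (tell()): offset=23

Answer: 23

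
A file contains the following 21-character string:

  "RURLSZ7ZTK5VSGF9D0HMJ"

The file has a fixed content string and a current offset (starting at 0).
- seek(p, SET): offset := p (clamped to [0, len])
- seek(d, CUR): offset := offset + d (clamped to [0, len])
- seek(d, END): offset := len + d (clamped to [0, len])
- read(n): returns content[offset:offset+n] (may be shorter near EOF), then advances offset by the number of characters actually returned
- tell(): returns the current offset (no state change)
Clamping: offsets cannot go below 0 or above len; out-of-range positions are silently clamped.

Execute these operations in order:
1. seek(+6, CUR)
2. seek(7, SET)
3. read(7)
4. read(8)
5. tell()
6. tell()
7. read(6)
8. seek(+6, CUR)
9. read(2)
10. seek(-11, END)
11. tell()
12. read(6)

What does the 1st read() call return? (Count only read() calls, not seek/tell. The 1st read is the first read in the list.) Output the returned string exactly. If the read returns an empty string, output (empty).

After 1 (seek(+6, CUR)): offset=6
After 2 (seek(7, SET)): offset=7
After 3 (read(7)): returned 'ZTK5VSG', offset=14
After 4 (read(8)): returned 'F9D0HMJ', offset=21
After 5 (tell()): offset=21
After 6 (tell()): offset=21
After 7 (read(6)): returned '', offset=21
After 8 (seek(+6, CUR)): offset=21
After 9 (read(2)): returned '', offset=21
After 10 (seek(-11, END)): offset=10
After 11 (tell()): offset=10
After 12 (read(6)): returned '5VSGF9', offset=16

Answer: ZTK5VSG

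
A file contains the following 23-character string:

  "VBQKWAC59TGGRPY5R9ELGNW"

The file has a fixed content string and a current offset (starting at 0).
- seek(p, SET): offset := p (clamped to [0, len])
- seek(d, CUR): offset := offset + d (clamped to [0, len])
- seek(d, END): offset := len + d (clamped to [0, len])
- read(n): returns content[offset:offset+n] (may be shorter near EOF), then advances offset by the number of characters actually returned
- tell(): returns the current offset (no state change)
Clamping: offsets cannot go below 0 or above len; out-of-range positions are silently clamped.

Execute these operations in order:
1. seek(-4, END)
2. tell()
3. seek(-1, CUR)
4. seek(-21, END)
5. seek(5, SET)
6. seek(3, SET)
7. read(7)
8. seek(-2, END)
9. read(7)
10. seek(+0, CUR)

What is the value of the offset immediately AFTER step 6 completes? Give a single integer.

Answer: 3

Derivation:
After 1 (seek(-4, END)): offset=19
After 2 (tell()): offset=19
After 3 (seek(-1, CUR)): offset=18
After 4 (seek(-21, END)): offset=2
After 5 (seek(5, SET)): offset=5
After 6 (seek(3, SET)): offset=3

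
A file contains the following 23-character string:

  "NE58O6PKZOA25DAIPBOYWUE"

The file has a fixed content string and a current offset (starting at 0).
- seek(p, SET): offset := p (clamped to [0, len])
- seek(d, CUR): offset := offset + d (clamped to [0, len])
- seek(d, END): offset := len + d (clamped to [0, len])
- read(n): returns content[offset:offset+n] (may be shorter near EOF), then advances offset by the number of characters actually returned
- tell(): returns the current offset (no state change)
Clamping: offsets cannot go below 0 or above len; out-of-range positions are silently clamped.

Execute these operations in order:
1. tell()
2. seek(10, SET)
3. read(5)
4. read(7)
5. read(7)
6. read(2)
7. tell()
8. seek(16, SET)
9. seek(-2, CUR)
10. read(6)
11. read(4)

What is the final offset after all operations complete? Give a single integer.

After 1 (tell()): offset=0
After 2 (seek(10, SET)): offset=10
After 3 (read(5)): returned 'A25DA', offset=15
After 4 (read(7)): returned 'IPBOYWU', offset=22
After 5 (read(7)): returned 'E', offset=23
After 6 (read(2)): returned '', offset=23
After 7 (tell()): offset=23
After 8 (seek(16, SET)): offset=16
After 9 (seek(-2, CUR)): offset=14
After 10 (read(6)): returned 'AIPBOY', offset=20
After 11 (read(4)): returned 'WUE', offset=23

Answer: 23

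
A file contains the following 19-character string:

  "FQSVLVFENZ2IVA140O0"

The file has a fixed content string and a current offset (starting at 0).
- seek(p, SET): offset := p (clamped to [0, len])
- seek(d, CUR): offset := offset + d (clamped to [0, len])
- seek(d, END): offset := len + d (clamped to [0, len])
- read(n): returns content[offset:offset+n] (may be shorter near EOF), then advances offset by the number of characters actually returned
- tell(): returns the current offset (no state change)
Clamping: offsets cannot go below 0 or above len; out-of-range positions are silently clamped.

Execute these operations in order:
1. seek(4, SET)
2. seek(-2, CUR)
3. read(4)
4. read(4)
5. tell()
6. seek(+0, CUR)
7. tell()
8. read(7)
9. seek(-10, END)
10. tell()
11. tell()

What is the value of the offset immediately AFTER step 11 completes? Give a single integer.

Answer: 9

Derivation:
After 1 (seek(4, SET)): offset=4
After 2 (seek(-2, CUR)): offset=2
After 3 (read(4)): returned 'SVLV', offset=6
After 4 (read(4)): returned 'FENZ', offset=10
After 5 (tell()): offset=10
After 6 (seek(+0, CUR)): offset=10
After 7 (tell()): offset=10
After 8 (read(7)): returned '2IVA140', offset=17
After 9 (seek(-10, END)): offset=9
After 10 (tell()): offset=9
After 11 (tell()): offset=9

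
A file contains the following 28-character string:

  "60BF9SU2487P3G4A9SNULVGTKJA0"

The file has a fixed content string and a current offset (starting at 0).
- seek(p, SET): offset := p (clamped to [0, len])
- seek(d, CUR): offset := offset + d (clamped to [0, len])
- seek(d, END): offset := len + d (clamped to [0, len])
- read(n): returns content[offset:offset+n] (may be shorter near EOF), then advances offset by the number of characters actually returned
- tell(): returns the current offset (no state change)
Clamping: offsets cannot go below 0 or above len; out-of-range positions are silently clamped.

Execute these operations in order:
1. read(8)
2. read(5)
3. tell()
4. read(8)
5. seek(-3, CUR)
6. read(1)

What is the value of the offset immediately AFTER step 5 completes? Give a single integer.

Answer: 18

Derivation:
After 1 (read(8)): returned '60BF9SU2', offset=8
After 2 (read(5)): returned '487P3', offset=13
After 3 (tell()): offset=13
After 4 (read(8)): returned 'G4A9SNUL', offset=21
After 5 (seek(-3, CUR)): offset=18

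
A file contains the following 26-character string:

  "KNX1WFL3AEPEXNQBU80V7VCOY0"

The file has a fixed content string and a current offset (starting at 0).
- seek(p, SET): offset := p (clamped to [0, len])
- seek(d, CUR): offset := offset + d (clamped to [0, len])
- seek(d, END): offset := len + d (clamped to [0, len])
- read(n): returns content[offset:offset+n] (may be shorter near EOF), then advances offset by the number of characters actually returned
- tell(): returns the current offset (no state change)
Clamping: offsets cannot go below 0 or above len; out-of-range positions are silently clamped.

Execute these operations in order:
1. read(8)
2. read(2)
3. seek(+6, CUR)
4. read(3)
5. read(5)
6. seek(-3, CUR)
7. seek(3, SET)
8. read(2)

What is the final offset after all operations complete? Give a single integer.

After 1 (read(8)): returned 'KNX1WFL3', offset=8
After 2 (read(2)): returned 'AE', offset=10
After 3 (seek(+6, CUR)): offset=16
After 4 (read(3)): returned 'U80', offset=19
After 5 (read(5)): returned 'V7VCO', offset=24
After 6 (seek(-3, CUR)): offset=21
After 7 (seek(3, SET)): offset=3
After 8 (read(2)): returned '1W', offset=5

Answer: 5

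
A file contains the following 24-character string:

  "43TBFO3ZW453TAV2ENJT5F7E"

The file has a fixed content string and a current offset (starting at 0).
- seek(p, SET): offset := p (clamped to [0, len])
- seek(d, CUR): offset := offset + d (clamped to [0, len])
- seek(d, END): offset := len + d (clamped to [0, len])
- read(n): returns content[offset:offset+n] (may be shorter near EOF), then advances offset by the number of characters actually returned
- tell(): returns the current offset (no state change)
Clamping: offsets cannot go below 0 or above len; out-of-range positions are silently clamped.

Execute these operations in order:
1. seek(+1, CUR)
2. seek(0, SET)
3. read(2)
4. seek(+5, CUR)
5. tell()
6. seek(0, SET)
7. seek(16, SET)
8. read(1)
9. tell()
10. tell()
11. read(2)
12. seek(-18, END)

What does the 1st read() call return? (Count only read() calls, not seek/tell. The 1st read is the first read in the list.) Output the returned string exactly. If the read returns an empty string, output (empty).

Answer: 43

Derivation:
After 1 (seek(+1, CUR)): offset=1
After 2 (seek(0, SET)): offset=0
After 3 (read(2)): returned '43', offset=2
After 4 (seek(+5, CUR)): offset=7
After 5 (tell()): offset=7
After 6 (seek(0, SET)): offset=0
After 7 (seek(16, SET)): offset=16
After 8 (read(1)): returned 'E', offset=17
After 9 (tell()): offset=17
After 10 (tell()): offset=17
After 11 (read(2)): returned 'NJ', offset=19
After 12 (seek(-18, END)): offset=6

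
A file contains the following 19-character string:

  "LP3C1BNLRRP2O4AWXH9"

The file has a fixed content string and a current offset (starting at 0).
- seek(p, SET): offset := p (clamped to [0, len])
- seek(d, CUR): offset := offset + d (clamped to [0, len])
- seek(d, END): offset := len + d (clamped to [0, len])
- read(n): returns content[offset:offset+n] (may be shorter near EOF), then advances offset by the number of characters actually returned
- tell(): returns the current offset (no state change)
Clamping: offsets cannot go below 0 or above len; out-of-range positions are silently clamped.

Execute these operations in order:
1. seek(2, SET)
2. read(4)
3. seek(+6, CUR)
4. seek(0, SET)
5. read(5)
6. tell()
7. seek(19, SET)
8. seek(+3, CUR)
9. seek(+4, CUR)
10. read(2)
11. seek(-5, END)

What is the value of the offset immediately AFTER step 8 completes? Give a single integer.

Answer: 19

Derivation:
After 1 (seek(2, SET)): offset=2
After 2 (read(4)): returned '3C1B', offset=6
After 3 (seek(+6, CUR)): offset=12
After 4 (seek(0, SET)): offset=0
After 5 (read(5)): returned 'LP3C1', offset=5
After 6 (tell()): offset=5
After 7 (seek(19, SET)): offset=19
After 8 (seek(+3, CUR)): offset=19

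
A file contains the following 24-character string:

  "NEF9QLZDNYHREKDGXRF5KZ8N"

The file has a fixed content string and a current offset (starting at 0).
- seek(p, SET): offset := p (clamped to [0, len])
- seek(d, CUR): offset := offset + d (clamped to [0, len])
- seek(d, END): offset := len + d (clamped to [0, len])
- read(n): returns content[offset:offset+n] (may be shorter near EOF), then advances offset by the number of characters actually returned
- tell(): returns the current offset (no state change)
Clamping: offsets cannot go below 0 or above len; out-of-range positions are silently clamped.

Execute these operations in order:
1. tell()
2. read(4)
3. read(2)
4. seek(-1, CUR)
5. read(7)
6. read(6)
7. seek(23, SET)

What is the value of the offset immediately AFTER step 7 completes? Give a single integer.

Answer: 23

Derivation:
After 1 (tell()): offset=0
After 2 (read(4)): returned 'NEF9', offset=4
After 3 (read(2)): returned 'QL', offset=6
After 4 (seek(-1, CUR)): offset=5
After 5 (read(7)): returned 'LZDNYHR', offset=12
After 6 (read(6)): returned 'EKDGXR', offset=18
After 7 (seek(23, SET)): offset=23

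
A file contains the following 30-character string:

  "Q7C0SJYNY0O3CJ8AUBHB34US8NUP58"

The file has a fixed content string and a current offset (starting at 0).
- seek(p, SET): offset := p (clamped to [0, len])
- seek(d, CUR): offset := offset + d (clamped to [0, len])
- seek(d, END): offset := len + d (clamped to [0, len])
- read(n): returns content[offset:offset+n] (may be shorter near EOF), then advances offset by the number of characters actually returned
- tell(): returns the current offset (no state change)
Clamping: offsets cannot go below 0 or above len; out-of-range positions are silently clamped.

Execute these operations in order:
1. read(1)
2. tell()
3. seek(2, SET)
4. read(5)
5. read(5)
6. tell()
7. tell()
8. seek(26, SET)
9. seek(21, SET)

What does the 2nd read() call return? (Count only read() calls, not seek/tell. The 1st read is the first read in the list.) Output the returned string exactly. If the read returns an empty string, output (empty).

Answer: C0SJY

Derivation:
After 1 (read(1)): returned 'Q', offset=1
After 2 (tell()): offset=1
After 3 (seek(2, SET)): offset=2
After 4 (read(5)): returned 'C0SJY', offset=7
After 5 (read(5)): returned 'NY0O3', offset=12
After 6 (tell()): offset=12
After 7 (tell()): offset=12
After 8 (seek(26, SET)): offset=26
After 9 (seek(21, SET)): offset=21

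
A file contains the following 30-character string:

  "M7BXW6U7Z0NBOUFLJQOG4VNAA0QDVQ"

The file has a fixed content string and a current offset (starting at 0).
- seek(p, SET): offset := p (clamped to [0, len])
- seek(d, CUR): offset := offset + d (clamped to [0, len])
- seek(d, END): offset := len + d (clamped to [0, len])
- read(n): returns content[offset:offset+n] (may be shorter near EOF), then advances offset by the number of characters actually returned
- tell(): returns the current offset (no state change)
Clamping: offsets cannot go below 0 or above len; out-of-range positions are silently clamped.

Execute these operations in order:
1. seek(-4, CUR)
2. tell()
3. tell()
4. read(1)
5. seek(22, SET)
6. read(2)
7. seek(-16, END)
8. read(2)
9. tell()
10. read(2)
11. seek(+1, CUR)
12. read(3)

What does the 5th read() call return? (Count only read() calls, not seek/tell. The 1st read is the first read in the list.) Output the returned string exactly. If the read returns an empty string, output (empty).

After 1 (seek(-4, CUR)): offset=0
After 2 (tell()): offset=0
After 3 (tell()): offset=0
After 4 (read(1)): returned 'M', offset=1
After 5 (seek(22, SET)): offset=22
After 6 (read(2)): returned 'NA', offset=24
After 7 (seek(-16, END)): offset=14
After 8 (read(2)): returned 'FL', offset=16
After 9 (tell()): offset=16
After 10 (read(2)): returned 'JQ', offset=18
After 11 (seek(+1, CUR)): offset=19
After 12 (read(3)): returned 'G4V', offset=22

Answer: G4V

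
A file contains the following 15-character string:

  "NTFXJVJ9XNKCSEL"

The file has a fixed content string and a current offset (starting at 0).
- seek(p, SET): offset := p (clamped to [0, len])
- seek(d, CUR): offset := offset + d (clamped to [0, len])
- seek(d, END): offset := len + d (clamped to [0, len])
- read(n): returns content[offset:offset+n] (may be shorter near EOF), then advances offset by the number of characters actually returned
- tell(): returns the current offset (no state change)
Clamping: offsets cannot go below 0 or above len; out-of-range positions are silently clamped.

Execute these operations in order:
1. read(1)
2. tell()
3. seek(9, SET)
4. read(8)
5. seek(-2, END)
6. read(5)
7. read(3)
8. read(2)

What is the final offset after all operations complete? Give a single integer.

Answer: 15

Derivation:
After 1 (read(1)): returned 'N', offset=1
After 2 (tell()): offset=1
After 3 (seek(9, SET)): offset=9
After 4 (read(8)): returned 'NKCSEL', offset=15
After 5 (seek(-2, END)): offset=13
After 6 (read(5)): returned 'EL', offset=15
After 7 (read(3)): returned '', offset=15
After 8 (read(2)): returned '', offset=15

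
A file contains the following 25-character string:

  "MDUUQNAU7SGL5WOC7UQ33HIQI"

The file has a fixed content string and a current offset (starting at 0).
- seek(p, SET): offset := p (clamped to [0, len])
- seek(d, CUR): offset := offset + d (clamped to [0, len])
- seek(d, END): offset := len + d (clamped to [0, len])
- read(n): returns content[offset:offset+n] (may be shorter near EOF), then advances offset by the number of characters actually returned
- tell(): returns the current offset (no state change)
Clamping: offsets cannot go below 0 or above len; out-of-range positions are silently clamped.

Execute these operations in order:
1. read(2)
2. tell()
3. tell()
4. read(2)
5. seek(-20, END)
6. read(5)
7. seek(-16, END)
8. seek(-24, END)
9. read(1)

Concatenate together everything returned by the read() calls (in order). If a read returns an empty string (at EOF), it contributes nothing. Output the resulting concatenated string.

Answer: MDUUNAU7SD

Derivation:
After 1 (read(2)): returned 'MD', offset=2
After 2 (tell()): offset=2
After 3 (tell()): offset=2
After 4 (read(2)): returned 'UU', offset=4
After 5 (seek(-20, END)): offset=5
After 6 (read(5)): returned 'NAU7S', offset=10
After 7 (seek(-16, END)): offset=9
After 8 (seek(-24, END)): offset=1
After 9 (read(1)): returned 'D', offset=2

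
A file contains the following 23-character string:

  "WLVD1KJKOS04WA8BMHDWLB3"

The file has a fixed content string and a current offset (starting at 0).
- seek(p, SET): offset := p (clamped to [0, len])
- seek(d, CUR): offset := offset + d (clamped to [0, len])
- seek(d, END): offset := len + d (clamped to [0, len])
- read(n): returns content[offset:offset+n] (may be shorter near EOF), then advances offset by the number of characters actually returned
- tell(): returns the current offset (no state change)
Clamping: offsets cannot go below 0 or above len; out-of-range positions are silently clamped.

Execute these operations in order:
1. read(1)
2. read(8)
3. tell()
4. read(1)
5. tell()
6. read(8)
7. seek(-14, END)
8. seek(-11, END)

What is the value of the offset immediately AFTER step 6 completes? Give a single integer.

After 1 (read(1)): returned 'W', offset=1
After 2 (read(8)): returned 'LVD1KJKO', offset=9
After 3 (tell()): offset=9
After 4 (read(1)): returned 'S', offset=10
After 5 (tell()): offset=10
After 6 (read(8)): returned '04WA8BMH', offset=18

Answer: 18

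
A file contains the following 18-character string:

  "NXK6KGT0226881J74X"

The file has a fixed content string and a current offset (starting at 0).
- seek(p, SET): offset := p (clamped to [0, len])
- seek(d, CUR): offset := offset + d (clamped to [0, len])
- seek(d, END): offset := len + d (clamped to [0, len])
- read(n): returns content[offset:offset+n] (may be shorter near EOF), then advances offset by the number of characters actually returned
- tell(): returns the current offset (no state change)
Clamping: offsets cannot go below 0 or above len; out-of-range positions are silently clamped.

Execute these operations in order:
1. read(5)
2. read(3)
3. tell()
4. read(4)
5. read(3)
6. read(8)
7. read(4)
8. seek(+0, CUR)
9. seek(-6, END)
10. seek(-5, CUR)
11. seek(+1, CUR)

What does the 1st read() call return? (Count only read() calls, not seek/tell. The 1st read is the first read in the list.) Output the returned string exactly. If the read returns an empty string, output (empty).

After 1 (read(5)): returned 'NXK6K', offset=5
After 2 (read(3)): returned 'GT0', offset=8
After 3 (tell()): offset=8
After 4 (read(4)): returned '2268', offset=12
After 5 (read(3)): returned '81J', offset=15
After 6 (read(8)): returned '74X', offset=18
After 7 (read(4)): returned '', offset=18
After 8 (seek(+0, CUR)): offset=18
After 9 (seek(-6, END)): offset=12
After 10 (seek(-5, CUR)): offset=7
After 11 (seek(+1, CUR)): offset=8

Answer: NXK6K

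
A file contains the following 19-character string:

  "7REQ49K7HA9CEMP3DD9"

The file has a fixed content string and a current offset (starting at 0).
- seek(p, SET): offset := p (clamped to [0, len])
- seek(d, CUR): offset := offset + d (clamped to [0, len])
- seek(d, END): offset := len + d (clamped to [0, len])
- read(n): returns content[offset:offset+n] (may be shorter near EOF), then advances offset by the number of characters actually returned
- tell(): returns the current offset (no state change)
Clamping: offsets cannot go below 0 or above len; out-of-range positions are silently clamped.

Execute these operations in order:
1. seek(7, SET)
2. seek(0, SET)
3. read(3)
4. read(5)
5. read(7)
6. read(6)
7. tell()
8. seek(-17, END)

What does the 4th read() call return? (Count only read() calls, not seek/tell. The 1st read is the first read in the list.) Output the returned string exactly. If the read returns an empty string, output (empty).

After 1 (seek(7, SET)): offset=7
After 2 (seek(0, SET)): offset=0
After 3 (read(3)): returned '7RE', offset=3
After 4 (read(5)): returned 'Q49K7', offset=8
After 5 (read(7)): returned 'HA9CEMP', offset=15
After 6 (read(6)): returned '3DD9', offset=19
After 7 (tell()): offset=19
After 8 (seek(-17, END)): offset=2

Answer: 3DD9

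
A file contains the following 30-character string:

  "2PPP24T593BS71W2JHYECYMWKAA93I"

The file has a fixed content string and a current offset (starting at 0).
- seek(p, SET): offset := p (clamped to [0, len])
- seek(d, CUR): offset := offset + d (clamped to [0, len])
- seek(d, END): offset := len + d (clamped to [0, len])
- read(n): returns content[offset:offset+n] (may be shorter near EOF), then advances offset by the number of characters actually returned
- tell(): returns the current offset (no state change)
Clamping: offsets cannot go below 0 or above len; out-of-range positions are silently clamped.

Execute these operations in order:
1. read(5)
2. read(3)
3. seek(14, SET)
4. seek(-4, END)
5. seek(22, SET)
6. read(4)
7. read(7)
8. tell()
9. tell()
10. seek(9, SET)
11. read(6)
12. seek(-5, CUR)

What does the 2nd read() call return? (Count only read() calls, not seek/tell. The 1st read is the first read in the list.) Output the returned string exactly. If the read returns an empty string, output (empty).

After 1 (read(5)): returned '2PPP2', offset=5
After 2 (read(3)): returned '4T5', offset=8
After 3 (seek(14, SET)): offset=14
After 4 (seek(-4, END)): offset=26
After 5 (seek(22, SET)): offset=22
After 6 (read(4)): returned 'MWKA', offset=26
After 7 (read(7)): returned 'A93I', offset=30
After 8 (tell()): offset=30
After 9 (tell()): offset=30
After 10 (seek(9, SET)): offset=9
After 11 (read(6)): returned '3BS71W', offset=15
After 12 (seek(-5, CUR)): offset=10

Answer: 4T5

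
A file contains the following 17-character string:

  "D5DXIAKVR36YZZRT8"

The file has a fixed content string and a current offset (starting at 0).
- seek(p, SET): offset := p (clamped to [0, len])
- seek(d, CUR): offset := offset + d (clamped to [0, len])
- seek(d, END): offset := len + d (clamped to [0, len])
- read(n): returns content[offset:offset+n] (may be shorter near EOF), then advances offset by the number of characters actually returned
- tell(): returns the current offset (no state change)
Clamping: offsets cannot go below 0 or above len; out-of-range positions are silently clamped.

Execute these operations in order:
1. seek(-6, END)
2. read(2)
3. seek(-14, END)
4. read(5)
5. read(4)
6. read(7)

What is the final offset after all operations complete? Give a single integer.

After 1 (seek(-6, END)): offset=11
After 2 (read(2)): returned 'YZ', offset=13
After 3 (seek(-14, END)): offset=3
After 4 (read(5)): returned 'XIAKV', offset=8
After 5 (read(4)): returned 'R36Y', offset=12
After 6 (read(7)): returned 'ZZRT8', offset=17

Answer: 17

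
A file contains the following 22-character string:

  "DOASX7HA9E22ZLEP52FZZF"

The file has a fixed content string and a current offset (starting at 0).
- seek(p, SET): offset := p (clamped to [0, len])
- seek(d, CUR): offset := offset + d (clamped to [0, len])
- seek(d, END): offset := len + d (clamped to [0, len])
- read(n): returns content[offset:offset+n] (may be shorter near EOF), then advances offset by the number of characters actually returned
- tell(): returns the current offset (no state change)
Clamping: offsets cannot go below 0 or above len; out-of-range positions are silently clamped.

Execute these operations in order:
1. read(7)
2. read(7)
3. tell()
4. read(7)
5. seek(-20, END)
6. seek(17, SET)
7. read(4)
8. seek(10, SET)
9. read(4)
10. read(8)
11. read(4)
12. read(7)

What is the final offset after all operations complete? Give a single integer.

Answer: 22

Derivation:
After 1 (read(7)): returned 'DOASX7H', offset=7
After 2 (read(7)): returned 'A9E22ZL', offset=14
After 3 (tell()): offset=14
After 4 (read(7)): returned 'EP52FZZ', offset=21
After 5 (seek(-20, END)): offset=2
After 6 (seek(17, SET)): offset=17
After 7 (read(4)): returned '2FZZ', offset=21
After 8 (seek(10, SET)): offset=10
After 9 (read(4)): returned '22ZL', offset=14
After 10 (read(8)): returned 'EP52FZZF', offset=22
After 11 (read(4)): returned '', offset=22
After 12 (read(7)): returned '', offset=22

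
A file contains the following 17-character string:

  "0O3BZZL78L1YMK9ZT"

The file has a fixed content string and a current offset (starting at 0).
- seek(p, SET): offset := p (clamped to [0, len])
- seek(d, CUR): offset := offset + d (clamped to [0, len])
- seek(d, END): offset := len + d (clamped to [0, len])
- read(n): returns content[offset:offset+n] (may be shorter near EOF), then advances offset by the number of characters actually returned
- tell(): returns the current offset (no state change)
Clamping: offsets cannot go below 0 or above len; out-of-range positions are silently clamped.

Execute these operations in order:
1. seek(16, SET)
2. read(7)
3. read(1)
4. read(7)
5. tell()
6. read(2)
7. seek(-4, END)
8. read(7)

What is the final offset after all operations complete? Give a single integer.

After 1 (seek(16, SET)): offset=16
After 2 (read(7)): returned 'T', offset=17
After 3 (read(1)): returned '', offset=17
After 4 (read(7)): returned '', offset=17
After 5 (tell()): offset=17
After 6 (read(2)): returned '', offset=17
After 7 (seek(-4, END)): offset=13
After 8 (read(7)): returned 'K9ZT', offset=17

Answer: 17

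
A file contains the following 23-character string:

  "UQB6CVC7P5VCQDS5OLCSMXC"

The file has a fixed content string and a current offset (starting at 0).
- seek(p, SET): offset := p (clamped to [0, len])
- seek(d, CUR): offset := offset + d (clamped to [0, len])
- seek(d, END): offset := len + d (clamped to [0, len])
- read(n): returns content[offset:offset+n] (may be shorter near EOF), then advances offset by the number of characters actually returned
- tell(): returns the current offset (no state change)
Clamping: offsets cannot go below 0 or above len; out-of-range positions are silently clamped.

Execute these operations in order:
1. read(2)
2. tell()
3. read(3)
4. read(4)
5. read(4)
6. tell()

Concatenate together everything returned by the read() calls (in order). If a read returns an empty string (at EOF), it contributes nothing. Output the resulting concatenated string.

Answer: UQB6CVC7P5VCQ

Derivation:
After 1 (read(2)): returned 'UQ', offset=2
After 2 (tell()): offset=2
After 3 (read(3)): returned 'B6C', offset=5
After 4 (read(4)): returned 'VC7P', offset=9
After 5 (read(4)): returned '5VCQ', offset=13
After 6 (tell()): offset=13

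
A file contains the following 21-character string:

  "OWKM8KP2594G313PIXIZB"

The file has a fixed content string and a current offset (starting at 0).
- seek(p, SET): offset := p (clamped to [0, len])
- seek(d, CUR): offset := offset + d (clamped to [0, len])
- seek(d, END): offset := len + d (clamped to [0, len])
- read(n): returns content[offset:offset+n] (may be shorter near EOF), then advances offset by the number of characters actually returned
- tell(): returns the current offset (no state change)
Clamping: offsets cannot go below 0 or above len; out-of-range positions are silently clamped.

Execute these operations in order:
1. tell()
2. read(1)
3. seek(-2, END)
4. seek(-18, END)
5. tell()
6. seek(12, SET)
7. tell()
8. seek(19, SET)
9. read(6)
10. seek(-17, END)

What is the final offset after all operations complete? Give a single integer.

After 1 (tell()): offset=0
After 2 (read(1)): returned 'O', offset=1
After 3 (seek(-2, END)): offset=19
After 4 (seek(-18, END)): offset=3
After 5 (tell()): offset=3
After 6 (seek(12, SET)): offset=12
After 7 (tell()): offset=12
After 8 (seek(19, SET)): offset=19
After 9 (read(6)): returned 'ZB', offset=21
After 10 (seek(-17, END)): offset=4

Answer: 4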